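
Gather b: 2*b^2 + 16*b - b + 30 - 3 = 2*b^2 + 15*b + 27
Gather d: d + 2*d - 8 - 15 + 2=3*d - 21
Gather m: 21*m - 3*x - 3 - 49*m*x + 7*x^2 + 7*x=m*(21 - 49*x) + 7*x^2 + 4*x - 3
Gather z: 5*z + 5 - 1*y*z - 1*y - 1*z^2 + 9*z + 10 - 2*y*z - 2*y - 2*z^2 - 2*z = -3*y - 3*z^2 + z*(12 - 3*y) + 15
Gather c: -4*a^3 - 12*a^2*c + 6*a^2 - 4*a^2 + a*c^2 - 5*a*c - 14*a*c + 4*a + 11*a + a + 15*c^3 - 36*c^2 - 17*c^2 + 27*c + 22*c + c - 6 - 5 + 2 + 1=-4*a^3 + 2*a^2 + 16*a + 15*c^3 + c^2*(a - 53) + c*(-12*a^2 - 19*a + 50) - 8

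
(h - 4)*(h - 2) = h^2 - 6*h + 8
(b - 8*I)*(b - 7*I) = b^2 - 15*I*b - 56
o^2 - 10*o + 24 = (o - 6)*(o - 4)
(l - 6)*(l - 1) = l^2 - 7*l + 6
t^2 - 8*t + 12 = (t - 6)*(t - 2)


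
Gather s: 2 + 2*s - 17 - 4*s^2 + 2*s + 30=-4*s^2 + 4*s + 15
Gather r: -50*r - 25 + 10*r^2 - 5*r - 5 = 10*r^2 - 55*r - 30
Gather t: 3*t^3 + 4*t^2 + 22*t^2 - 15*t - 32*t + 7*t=3*t^3 + 26*t^2 - 40*t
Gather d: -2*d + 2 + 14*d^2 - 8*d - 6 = 14*d^2 - 10*d - 4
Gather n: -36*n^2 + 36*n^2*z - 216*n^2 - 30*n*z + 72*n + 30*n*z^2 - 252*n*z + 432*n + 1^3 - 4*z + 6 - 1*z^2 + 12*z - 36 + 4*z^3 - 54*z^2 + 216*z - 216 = n^2*(36*z - 252) + n*(30*z^2 - 282*z + 504) + 4*z^3 - 55*z^2 + 224*z - 245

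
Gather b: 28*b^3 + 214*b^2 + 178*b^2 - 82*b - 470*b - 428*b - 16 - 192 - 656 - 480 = 28*b^3 + 392*b^2 - 980*b - 1344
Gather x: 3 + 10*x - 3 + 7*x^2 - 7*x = 7*x^2 + 3*x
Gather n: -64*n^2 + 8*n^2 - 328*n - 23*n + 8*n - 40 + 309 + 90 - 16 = -56*n^2 - 343*n + 343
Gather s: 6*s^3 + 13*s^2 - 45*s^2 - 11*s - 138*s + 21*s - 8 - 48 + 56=6*s^3 - 32*s^2 - 128*s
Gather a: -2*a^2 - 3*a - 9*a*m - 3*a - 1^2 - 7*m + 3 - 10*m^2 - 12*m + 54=-2*a^2 + a*(-9*m - 6) - 10*m^2 - 19*m + 56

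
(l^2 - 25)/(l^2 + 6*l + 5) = (l - 5)/(l + 1)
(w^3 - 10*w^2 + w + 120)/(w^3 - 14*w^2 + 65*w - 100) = (w^2 - 5*w - 24)/(w^2 - 9*w + 20)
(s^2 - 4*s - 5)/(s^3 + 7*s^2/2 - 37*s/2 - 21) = 2*(s - 5)/(2*s^2 + 5*s - 42)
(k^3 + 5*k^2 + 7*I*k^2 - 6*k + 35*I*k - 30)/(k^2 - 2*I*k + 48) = (k^2 + k*(5 + I) + 5*I)/(k - 8*I)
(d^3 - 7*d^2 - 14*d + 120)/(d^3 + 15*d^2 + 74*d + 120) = (d^2 - 11*d + 30)/(d^2 + 11*d + 30)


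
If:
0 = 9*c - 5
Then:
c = 5/9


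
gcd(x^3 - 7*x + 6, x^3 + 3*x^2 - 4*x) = x - 1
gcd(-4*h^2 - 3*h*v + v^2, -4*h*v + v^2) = -4*h + v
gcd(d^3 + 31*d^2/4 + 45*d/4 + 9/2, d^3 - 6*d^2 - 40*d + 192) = d + 6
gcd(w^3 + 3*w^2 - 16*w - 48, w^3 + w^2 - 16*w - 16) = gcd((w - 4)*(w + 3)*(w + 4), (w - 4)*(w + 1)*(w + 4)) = w^2 - 16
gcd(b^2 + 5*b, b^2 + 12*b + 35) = b + 5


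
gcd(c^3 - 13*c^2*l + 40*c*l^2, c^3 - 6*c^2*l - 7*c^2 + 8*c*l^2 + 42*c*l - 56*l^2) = 1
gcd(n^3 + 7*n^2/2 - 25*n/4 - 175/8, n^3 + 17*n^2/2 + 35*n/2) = n + 7/2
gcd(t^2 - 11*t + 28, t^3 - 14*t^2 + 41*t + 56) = t - 7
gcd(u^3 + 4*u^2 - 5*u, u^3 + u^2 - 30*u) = u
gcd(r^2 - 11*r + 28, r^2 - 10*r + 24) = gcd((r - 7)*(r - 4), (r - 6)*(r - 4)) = r - 4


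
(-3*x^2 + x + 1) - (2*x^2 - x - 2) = -5*x^2 + 2*x + 3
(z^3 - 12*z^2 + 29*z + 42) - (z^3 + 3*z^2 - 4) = -15*z^2 + 29*z + 46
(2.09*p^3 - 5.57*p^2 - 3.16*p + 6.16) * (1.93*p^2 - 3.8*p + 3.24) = 4.0337*p^5 - 18.6921*p^4 + 21.8388*p^3 + 5.85*p^2 - 33.6464*p + 19.9584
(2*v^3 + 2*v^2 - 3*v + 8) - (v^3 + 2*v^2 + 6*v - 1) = v^3 - 9*v + 9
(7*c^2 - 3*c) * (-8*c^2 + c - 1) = -56*c^4 + 31*c^3 - 10*c^2 + 3*c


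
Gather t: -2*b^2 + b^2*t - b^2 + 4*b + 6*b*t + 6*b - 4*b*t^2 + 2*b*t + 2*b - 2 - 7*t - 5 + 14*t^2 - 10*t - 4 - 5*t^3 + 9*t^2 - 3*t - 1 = -3*b^2 + 12*b - 5*t^3 + t^2*(23 - 4*b) + t*(b^2 + 8*b - 20) - 12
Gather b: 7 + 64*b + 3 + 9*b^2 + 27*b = 9*b^2 + 91*b + 10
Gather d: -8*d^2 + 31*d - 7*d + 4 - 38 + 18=-8*d^2 + 24*d - 16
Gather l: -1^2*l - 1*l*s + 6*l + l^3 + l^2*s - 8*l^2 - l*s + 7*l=l^3 + l^2*(s - 8) + l*(12 - 2*s)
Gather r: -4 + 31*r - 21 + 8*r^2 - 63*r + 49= 8*r^2 - 32*r + 24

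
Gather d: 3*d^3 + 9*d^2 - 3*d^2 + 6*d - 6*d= 3*d^3 + 6*d^2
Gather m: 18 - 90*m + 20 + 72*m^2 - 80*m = 72*m^2 - 170*m + 38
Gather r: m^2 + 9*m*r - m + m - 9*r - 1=m^2 + r*(9*m - 9) - 1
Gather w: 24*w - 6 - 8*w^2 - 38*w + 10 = -8*w^2 - 14*w + 4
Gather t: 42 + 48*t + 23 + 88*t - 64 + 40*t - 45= 176*t - 44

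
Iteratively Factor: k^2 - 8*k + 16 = (k - 4)*(k - 4)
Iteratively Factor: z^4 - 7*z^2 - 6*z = (z - 3)*(z^3 + 3*z^2 + 2*z) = (z - 3)*(z + 2)*(z^2 + z) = (z - 3)*(z + 1)*(z + 2)*(z)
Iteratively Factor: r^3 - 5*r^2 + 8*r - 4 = (r - 2)*(r^2 - 3*r + 2) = (r - 2)^2*(r - 1)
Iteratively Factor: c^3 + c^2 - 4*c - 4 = (c + 2)*(c^2 - c - 2) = (c - 2)*(c + 2)*(c + 1)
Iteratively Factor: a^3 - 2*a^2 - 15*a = (a - 5)*(a^2 + 3*a) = (a - 5)*(a + 3)*(a)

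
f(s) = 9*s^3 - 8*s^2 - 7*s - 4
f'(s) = 27*s^2 - 16*s - 7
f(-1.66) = -55.59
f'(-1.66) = 93.96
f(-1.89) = -80.11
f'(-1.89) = 119.69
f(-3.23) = -368.14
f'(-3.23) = 326.37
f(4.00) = 416.00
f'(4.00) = 361.00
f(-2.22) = -126.36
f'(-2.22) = 161.59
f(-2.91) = -273.15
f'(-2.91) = 268.20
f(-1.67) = -56.54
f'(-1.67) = 95.02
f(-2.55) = -187.40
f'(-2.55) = 209.37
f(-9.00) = -7150.00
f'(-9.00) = 2324.00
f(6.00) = 1610.00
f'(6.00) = 869.00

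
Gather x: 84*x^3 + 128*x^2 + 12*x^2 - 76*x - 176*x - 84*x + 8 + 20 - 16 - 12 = 84*x^3 + 140*x^2 - 336*x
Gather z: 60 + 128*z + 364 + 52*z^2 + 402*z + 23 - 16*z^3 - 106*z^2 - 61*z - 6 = -16*z^3 - 54*z^2 + 469*z + 441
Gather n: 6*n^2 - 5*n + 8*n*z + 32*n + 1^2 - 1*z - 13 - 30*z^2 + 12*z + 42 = 6*n^2 + n*(8*z + 27) - 30*z^2 + 11*z + 30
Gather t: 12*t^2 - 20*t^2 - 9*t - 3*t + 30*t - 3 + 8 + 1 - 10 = -8*t^2 + 18*t - 4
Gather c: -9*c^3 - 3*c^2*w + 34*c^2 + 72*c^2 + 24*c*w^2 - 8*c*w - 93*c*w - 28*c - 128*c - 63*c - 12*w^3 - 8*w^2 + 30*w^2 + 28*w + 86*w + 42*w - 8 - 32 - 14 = -9*c^3 + c^2*(106 - 3*w) + c*(24*w^2 - 101*w - 219) - 12*w^3 + 22*w^2 + 156*w - 54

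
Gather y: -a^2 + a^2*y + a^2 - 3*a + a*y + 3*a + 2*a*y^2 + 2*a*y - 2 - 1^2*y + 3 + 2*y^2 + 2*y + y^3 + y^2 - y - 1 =y^3 + y^2*(2*a + 3) + y*(a^2 + 3*a)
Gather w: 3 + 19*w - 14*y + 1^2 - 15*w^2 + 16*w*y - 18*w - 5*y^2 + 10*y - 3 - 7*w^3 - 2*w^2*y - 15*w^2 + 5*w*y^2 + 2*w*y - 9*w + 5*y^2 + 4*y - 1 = -7*w^3 + w^2*(-2*y - 30) + w*(5*y^2 + 18*y - 8)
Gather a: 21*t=21*t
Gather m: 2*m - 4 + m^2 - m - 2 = m^2 + m - 6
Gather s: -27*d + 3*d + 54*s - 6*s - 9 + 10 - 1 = -24*d + 48*s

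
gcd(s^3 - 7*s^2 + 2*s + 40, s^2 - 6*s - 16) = s + 2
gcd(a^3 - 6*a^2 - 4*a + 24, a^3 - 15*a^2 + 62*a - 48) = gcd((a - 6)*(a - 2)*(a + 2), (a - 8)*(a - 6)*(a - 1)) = a - 6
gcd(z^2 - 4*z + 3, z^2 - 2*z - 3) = z - 3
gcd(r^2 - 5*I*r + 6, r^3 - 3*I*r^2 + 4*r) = r + I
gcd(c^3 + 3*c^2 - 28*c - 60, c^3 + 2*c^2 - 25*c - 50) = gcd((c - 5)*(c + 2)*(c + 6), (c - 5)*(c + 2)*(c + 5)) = c^2 - 3*c - 10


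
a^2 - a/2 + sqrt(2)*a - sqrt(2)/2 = (a - 1/2)*(a + sqrt(2))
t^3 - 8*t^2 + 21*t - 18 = (t - 3)^2*(t - 2)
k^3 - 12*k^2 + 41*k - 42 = (k - 7)*(k - 3)*(k - 2)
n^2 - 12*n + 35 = (n - 7)*(n - 5)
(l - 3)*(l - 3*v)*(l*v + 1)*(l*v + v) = l^4*v^2 - 3*l^3*v^3 - 2*l^3*v^2 + l^3*v + 6*l^2*v^3 - 6*l^2*v^2 - 2*l^2*v + 9*l*v^3 + 6*l*v^2 - 3*l*v + 9*v^2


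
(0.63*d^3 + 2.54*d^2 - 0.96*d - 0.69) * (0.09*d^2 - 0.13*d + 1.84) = 0.0567*d^5 + 0.1467*d^4 + 0.7426*d^3 + 4.7363*d^2 - 1.6767*d - 1.2696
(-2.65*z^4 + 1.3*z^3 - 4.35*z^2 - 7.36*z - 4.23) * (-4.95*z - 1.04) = 13.1175*z^5 - 3.679*z^4 + 20.1805*z^3 + 40.956*z^2 + 28.5929*z + 4.3992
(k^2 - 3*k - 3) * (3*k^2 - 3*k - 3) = 3*k^4 - 12*k^3 - 3*k^2 + 18*k + 9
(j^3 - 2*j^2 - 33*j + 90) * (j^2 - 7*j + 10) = j^5 - 9*j^4 - 9*j^3 + 301*j^2 - 960*j + 900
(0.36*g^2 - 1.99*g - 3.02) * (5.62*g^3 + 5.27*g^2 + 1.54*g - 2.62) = 2.0232*g^5 - 9.2866*g^4 - 26.9053*g^3 - 19.9232*g^2 + 0.563*g + 7.9124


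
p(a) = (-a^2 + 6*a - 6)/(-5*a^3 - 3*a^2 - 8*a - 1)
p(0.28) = 1.23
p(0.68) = 0.25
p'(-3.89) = -0.07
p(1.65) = -0.03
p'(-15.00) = 0.00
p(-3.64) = -0.18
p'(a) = (6 - 2*a)/(-5*a^3 - 3*a^2 - 8*a - 1) + (-a^2 + 6*a - 6)*(15*a^2 + 6*a + 8)/(-5*a^3 - 3*a^2 - 8*a - 1)^2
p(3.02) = -0.02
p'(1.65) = -0.03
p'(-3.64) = -0.09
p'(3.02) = 0.01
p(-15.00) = -0.02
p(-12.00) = -0.03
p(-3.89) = -0.16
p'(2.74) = 0.01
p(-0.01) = 6.58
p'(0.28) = -5.23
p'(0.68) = -1.01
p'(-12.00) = 0.00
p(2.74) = -0.02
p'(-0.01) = -63.36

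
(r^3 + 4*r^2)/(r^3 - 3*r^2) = (r + 4)/(r - 3)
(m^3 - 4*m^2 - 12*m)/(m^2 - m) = (m^2 - 4*m - 12)/(m - 1)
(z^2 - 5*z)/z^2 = (z - 5)/z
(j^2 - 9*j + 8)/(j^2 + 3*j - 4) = (j - 8)/(j + 4)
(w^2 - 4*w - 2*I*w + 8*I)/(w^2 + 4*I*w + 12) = (w - 4)/(w + 6*I)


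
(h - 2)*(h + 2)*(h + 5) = h^3 + 5*h^2 - 4*h - 20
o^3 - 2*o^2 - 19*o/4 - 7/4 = (o - 7/2)*(o + 1/2)*(o + 1)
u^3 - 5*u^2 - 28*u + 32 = (u - 8)*(u - 1)*(u + 4)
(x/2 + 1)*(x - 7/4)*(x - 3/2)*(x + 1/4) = x^4/2 - x^3/2 - 67*x^2/32 + 137*x/64 + 21/32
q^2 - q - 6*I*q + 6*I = (q - 1)*(q - 6*I)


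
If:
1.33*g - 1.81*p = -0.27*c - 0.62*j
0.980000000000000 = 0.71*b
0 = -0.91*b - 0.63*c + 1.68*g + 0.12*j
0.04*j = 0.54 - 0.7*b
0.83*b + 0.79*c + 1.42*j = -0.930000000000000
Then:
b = 1.38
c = 16.52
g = 7.71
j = -10.65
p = 4.48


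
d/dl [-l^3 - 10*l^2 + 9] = l*(-3*l - 20)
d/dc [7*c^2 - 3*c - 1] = 14*c - 3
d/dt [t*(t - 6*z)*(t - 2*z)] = 3*t^2 - 16*t*z + 12*z^2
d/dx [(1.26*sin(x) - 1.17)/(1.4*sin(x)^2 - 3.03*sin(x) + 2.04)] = (-1.764*sin(x)^2 + 3.276*sin(x) - 0.974699999999999)*cos(x)/(1.96*sin(x)^4 - 8.484*sin(x)^3 + 14.8929*sin(x)^2 - 12.3624*sin(x) + 4.1616)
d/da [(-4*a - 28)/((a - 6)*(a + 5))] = 4*(a^2 + 14*a + 23)/(a^4 - 2*a^3 - 59*a^2 + 60*a + 900)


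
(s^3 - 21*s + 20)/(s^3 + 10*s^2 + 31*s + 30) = (s^2 - 5*s + 4)/(s^2 + 5*s + 6)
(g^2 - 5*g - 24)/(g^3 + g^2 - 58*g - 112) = (g + 3)/(g^2 + 9*g + 14)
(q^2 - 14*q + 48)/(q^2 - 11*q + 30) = (q - 8)/(q - 5)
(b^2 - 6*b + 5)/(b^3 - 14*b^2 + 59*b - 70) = (b - 1)/(b^2 - 9*b + 14)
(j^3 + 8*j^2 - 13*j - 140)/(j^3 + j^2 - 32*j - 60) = (j^2 + 3*j - 28)/(j^2 - 4*j - 12)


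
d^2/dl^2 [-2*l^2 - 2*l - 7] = -4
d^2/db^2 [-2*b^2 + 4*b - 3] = -4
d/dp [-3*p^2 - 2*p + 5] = -6*p - 2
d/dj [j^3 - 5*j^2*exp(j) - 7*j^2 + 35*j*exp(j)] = -5*j^2*exp(j) + 3*j^2 + 25*j*exp(j) - 14*j + 35*exp(j)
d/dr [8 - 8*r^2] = -16*r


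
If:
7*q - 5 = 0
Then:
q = 5/7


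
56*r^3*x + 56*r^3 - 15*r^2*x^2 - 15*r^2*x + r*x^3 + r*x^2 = (-8*r + x)*(-7*r + x)*(r*x + r)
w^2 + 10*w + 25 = (w + 5)^2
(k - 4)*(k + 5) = k^2 + k - 20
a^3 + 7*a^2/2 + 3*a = a*(a + 3/2)*(a + 2)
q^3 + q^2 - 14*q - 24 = (q - 4)*(q + 2)*(q + 3)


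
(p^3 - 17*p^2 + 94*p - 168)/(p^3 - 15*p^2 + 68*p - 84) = (p - 4)/(p - 2)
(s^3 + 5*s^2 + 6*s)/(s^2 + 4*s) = (s^2 + 5*s + 6)/(s + 4)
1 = 1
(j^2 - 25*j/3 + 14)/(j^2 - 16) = (j^2 - 25*j/3 + 14)/(j^2 - 16)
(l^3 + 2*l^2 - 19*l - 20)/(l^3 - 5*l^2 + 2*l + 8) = (l + 5)/(l - 2)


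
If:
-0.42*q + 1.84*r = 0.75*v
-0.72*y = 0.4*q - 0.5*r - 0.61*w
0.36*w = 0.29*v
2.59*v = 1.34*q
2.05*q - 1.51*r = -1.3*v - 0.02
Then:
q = -0.01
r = -0.00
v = -0.01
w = -0.00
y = -0.00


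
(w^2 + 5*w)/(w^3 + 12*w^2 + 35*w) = 1/(w + 7)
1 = 1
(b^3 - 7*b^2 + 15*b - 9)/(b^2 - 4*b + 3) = b - 3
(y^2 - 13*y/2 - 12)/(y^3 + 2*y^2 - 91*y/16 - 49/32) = 16*(2*y^2 - 13*y - 24)/(32*y^3 + 64*y^2 - 182*y - 49)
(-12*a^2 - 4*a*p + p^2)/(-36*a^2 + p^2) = (2*a + p)/(6*a + p)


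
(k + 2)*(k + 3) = k^2 + 5*k + 6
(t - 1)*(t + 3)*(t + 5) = t^3 + 7*t^2 + 7*t - 15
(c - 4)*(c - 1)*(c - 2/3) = c^3 - 17*c^2/3 + 22*c/3 - 8/3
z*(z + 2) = z^2 + 2*z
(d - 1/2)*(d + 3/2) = d^2 + d - 3/4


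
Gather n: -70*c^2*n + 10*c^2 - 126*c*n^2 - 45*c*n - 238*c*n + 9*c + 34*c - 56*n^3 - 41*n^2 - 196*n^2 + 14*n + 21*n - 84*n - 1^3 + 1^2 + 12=10*c^2 + 43*c - 56*n^3 + n^2*(-126*c - 237) + n*(-70*c^2 - 283*c - 49) + 12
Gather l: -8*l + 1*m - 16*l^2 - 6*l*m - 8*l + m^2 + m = -16*l^2 + l*(-6*m - 16) + m^2 + 2*m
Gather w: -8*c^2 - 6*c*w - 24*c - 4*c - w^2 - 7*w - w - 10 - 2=-8*c^2 - 28*c - w^2 + w*(-6*c - 8) - 12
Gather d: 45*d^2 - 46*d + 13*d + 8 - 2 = 45*d^2 - 33*d + 6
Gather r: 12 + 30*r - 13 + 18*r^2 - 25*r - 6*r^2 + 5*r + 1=12*r^2 + 10*r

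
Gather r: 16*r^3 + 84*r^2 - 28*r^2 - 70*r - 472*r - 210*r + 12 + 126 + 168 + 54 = 16*r^3 + 56*r^2 - 752*r + 360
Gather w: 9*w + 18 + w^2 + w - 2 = w^2 + 10*w + 16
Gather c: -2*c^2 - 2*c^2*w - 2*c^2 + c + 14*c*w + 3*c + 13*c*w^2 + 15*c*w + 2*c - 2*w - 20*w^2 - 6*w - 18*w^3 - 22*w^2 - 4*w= c^2*(-2*w - 4) + c*(13*w^2 + 29*w + 6) - 18*w^3 - 42*w^2 - 12*w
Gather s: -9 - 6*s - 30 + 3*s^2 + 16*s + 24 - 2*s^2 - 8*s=s^2 + 2*s - 15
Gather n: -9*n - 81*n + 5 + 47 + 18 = 70 - 90*n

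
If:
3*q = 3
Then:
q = 1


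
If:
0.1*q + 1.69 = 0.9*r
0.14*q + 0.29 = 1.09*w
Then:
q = 7.78571428571429*w - 2.07142857142857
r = 0.865079365079365*w + 1.64761904761905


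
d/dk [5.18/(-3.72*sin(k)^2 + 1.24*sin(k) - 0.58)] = (38.5392*sin(k) - 6.4232)*cos(k)/(3.72*sin(k)^2 - 1.24*sin(k) + 0.58)^2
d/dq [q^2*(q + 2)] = q*(3*q + 4)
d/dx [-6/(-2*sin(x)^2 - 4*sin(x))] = -6*(sin(x) + 1)*cos(x)/((sin(x) + 2)^2*sin(x)^2)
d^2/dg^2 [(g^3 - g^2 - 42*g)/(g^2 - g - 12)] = 60*(-g^3 - 36*g + 12)/(g^6 - 3*g^5 - 33*g^4 + 71*g^3 + 396*g^2 - 432*g - 1728)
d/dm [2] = 0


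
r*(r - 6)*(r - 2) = r^3 - 8*r^2 + 12*r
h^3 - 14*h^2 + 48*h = h*(h - 8)*(h - 6)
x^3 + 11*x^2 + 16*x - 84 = (x - 2)*(x + 6)*(x + 7)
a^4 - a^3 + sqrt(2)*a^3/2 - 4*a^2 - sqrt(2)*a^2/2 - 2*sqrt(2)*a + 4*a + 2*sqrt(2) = (a - 2)*(a - 1)*(a + 2)*(a + sqrt(2)/2)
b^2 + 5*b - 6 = (b - 1)*(b + 6)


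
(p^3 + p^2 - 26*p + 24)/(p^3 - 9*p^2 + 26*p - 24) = (p^2 + 5*p - 6)/(p^2 - 5*p + 6)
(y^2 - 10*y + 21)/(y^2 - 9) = (y - 7)/(y + 3)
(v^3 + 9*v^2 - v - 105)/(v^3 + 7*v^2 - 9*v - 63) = (v + 5)/(v + 3)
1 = 1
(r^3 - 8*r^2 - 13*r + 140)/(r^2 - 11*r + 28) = (r^2 - r - 20)/(r - 4)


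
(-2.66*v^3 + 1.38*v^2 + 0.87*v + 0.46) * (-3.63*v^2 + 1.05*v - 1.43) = 9.6558*v^5 - 7.8024*v^4 + 2.0947*v^3 - 2.7297*v^2 - 0.7611*v - 0.6578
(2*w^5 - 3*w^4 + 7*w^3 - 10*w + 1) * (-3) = -6*w^5 + 9*w^4 - 21*w^3 + 30*w - 3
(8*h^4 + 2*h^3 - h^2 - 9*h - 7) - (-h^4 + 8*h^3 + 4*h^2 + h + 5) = 9*h^4 - 6*h^3 - 5*h^2 - 10*h - 12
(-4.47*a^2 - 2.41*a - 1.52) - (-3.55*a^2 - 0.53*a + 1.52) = -0.92*a^2 - 1.88*a - 3.04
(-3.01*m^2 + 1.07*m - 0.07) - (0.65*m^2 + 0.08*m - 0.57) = -3.66*m^2 + 0.99*m + 0.5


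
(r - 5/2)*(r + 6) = r^2 + 7*r/2 - 15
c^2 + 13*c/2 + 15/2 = (c + 3/2)*(c + 5)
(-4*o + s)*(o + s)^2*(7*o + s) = -28*o^4 - 53*o^3*s - 21*o^2*s^2 + 5*o*s^3 + s^4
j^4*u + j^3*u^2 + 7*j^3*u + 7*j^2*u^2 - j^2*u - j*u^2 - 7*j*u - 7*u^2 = (j - 1)*(j + 7)*(j + u)*(j*u + u)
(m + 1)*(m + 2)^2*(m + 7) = m^4 + 12*m^3 + 43*m^2 + 60*m + 28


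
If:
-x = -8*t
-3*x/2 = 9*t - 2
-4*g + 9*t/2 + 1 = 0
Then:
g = 5/14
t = 2/21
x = 16/21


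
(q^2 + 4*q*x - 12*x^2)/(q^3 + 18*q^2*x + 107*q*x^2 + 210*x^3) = (q - 2*x)/(q^2 + 12*q*x + 35*x^2)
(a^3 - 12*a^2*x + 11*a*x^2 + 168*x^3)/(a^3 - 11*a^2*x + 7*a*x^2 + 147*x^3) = (-a + 8*x)/(-a + 7*x)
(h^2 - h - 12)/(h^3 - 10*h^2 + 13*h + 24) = (h^2 - h - 12)/(h^3 - 10*h^2 + 13*h + 24)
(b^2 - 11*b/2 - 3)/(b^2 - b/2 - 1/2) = (b - 6)/(b - 1)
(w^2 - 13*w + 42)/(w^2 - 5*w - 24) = (-w^2 + 13*w - 42)/(-w^2 + 5*w + 24)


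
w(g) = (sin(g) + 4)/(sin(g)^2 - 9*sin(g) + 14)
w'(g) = (-2*sin(g)*cos(g) + 9*cos(g))*(sin(g) + 4)/(sin(g)^2 - 9*sin(g) + 14)^2 + cos(g)/(sin(g)^2 - 9*sin(g) + 14) = (-8*sin(g) + cos(g)^2 + 49)*cos(g)/(sin(g)^2 - 9*sin(g) + 14)^2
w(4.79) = 0.13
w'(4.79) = 0.01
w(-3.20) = 0.30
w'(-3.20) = -0.27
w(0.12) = 0.32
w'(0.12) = 0.29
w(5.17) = 0.14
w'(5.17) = 0.05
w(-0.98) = 0.14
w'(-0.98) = 0.06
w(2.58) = 0.48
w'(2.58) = -0.43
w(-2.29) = 0.15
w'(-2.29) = -0.08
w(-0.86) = 0.15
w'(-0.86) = 0.08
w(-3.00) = 0.25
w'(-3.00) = -0.22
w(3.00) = 0.32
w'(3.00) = -0.30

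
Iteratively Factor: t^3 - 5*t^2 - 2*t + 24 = (t + 2)*(t^2 - 7*t + 12) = (t - 3)*(t + 2)*(t - 4)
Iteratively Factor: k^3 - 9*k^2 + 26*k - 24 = (k - 4)*(k^2 - 5*k + 6) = (k - 4)*(k - 3)*(k - 2)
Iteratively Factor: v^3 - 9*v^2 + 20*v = (v - 5)*(v^2 - 4*v) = (v - 5)*(v - 4)*(v)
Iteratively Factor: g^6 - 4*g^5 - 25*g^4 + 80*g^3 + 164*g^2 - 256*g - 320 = (g - 2)*(g^5 - 2*g^4 - 29*g^3 + 22*g^2 + 208*g + 160) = (g - 2)*(g + 4)*(g^4 - 6*g^3 - 5*g^2 + 42*g + 40) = (g - 2)*(g + 1)*(g + 4)*(g^3 - 7*g^2 + 2*g + 40) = (g - 4)*(g - 2)*(g + 1)*(g + 4)*(g^2 - 3*g - 10) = (g - 5)*(g - 4)*(g - 2)*(g + 1)*(g + 4)*(g + 2)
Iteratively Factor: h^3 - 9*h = (h - 3)*(h^2 + 3*h) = h*(h - 3)*(h + 3)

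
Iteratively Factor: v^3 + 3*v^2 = (v + 3)*(v^2) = v*(v + 3)*(v)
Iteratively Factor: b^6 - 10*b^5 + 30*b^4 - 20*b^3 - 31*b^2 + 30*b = (b - 2)*(b^5 - 8*b^4 + 14*b^3 + 8*b^2 - 15*b) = (b - 2)*(b - 1)*(b^4 - 7*b^3 + 7*b^2 + 15*b) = (b - 5)*(b - 2)*(b - 1)*(b^3 - 2*b^2 - 3*b) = (b - 5)*(b - 2)*(b - 1)*(b + 1)*(b^2 - 3*b) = b*(b - 5)*(b - 2)*(b - 1)*(b + 1)*(b - 3)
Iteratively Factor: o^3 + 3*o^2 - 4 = (o - 1)*(o^2 + 4*o + 4) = (o - 1)*(o + 2)*(o + 2)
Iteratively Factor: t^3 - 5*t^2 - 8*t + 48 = (t - 4)*(t^2 - t - 12) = (t - 4)^2*(t + 3)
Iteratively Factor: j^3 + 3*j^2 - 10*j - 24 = (j - 3)*(j^2 + 6*j + 8) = (j - 3)*(j + 2)*(j + 4)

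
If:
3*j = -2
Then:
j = -2/3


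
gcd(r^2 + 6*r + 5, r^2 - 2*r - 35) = r + 5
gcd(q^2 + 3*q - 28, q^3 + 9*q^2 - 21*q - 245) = q + 7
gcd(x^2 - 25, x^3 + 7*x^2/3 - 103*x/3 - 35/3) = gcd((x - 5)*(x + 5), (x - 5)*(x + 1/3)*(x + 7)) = x - 5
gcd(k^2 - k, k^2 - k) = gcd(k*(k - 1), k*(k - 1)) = k^2 - k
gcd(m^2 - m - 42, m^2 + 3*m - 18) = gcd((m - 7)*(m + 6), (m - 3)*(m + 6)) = m + 6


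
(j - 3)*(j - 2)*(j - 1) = j^3 - 6*j^2 + 11*j - 6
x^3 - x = x*(x - 1)*(x + 1)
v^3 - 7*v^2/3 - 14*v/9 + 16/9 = (v - 8/3)*(v - 2/3)*(v + 1)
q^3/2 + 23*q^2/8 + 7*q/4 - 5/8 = (q/2 + 1/2)*(q - 1/4)*(q + 5)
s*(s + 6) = s^2 + 6*s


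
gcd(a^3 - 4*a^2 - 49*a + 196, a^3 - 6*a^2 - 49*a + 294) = a^2 - 49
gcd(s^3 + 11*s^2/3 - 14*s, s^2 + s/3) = s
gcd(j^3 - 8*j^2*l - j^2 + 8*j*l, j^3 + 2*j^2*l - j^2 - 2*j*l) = j^2 - j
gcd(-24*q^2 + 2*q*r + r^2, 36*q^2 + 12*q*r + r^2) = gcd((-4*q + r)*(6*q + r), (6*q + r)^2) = 6*q + r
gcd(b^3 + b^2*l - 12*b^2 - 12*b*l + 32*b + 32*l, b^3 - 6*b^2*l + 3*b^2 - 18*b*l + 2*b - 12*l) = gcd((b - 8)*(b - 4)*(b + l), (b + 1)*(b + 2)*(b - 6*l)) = 1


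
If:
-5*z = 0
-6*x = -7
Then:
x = 7/6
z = 0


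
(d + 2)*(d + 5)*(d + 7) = d^3 + 14*d^2 + 59*d + 70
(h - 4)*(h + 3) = h^2 - h - 12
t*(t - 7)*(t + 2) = t^3 - 5*t^2 - 14*t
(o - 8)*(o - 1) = o^2 - 9*o + 8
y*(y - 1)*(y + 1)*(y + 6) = y^4 + 6*y^3 - y^2 - 6*y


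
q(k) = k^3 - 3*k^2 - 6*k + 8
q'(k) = 3*k^2 - 6*k - 6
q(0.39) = 5.26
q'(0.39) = -7.88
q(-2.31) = -6.47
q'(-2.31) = 23.87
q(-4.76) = -139.26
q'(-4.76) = 90.53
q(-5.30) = -193.35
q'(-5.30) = 110.07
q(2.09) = -8.51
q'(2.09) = -5.44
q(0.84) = 1.44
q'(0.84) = -8.92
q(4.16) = 3.11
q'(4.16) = 20.96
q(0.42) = 5.02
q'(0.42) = -7.99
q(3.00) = -10.00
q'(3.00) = 3.00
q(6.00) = 80.00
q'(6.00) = 66.00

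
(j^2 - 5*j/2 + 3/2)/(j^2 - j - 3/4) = 2*(j - 1)/(2*j + 1)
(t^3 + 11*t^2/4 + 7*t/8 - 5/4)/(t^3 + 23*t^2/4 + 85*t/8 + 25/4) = (2*t - 1)/(2*t + 5)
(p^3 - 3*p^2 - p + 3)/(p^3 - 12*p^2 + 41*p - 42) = (p^2 - 1)/(p^2 - 9*p + 14)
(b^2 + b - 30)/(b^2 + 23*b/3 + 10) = 3*(b - 5)/(3*b + 5)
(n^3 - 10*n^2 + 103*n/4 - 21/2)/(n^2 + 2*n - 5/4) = (2*n^2 - 19*n + 42)/(2*n + 5)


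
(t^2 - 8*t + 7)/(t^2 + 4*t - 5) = (t - 7)/(t + 5)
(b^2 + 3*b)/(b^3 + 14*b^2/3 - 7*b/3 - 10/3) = 3*b*(b + 3)/(3*b^3 + 14*b^2 - 7*b - 10)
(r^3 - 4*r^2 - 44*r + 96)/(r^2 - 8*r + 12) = (r^2 - 2*r - 48)/(r - 6)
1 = 1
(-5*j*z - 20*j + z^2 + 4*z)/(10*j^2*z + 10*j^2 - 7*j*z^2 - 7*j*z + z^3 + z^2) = (z + 4)/(-2*j*z - 2*j + z^2 + z)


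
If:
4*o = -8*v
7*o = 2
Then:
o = 2/7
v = -1/7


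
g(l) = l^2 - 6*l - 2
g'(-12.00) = -30.00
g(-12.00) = 214.00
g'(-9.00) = -24.00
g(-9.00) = 133.00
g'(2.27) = -1.46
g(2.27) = -10.47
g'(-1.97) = -9.94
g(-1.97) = 13.70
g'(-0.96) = -7.92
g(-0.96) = 4.68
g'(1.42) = -3.16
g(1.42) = -8.50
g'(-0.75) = -7.50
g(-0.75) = 3.06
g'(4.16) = 2.32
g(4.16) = -9.65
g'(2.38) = -1.24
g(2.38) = -10.62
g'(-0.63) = -7.26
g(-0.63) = 2.18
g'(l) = 2*l - 6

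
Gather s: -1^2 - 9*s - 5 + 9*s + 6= 0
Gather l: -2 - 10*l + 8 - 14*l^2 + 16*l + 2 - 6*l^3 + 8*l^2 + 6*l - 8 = -6*l^3 - 6*l^2 + 12*l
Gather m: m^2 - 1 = m^2 - 1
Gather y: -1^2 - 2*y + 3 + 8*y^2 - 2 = 8*y^2 - 2*y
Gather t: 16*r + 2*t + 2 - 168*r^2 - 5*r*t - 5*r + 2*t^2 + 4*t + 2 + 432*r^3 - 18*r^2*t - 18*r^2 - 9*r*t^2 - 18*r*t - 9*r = 432*r^3 - 186*r^2 + 2*r + t^2*(2 - 9*r) + t*(-18*r^2 - 23*r + 6) + 4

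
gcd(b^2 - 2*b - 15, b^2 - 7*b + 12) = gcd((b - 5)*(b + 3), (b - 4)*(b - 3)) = 1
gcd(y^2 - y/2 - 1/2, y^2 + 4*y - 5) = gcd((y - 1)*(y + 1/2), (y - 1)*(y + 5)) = y - 1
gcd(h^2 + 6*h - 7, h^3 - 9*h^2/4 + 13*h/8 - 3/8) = h - 1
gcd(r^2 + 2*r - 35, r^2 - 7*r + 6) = 1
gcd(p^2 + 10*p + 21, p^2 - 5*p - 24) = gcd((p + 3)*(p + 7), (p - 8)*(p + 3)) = p + 3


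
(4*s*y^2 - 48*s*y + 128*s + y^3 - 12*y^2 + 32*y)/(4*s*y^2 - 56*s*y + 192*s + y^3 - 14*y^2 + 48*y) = (y - 4)/(y - 6)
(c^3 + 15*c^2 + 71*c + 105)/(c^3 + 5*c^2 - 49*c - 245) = (c + 3)/(c - 7)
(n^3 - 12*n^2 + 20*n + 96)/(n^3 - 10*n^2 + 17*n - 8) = (n^2 - 4*n - 12)/(n^2 - 2*n + 1)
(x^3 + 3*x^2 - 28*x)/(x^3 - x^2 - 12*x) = (x + 7)/(x + 3)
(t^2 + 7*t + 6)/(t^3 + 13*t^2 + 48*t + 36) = 1/(t + 6)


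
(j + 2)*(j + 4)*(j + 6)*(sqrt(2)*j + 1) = sqrt(2)*j^4 + j^3 + 12*sqrt(2)*j^3 + 12*j^2 + 44*sqrt(2)*j^2 + 44*j + 48*sqrt(2)*j + 48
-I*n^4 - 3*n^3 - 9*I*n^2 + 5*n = n*(n - 5*I)*(n + I)*(-I*n + 1)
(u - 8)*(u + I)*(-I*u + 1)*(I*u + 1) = u^4 - 8*u^3 + I*u^3 + u^2 - 8*I*u^2 - 8*u + I*u - 8*I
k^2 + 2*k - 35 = (k - 5)*(k + 7)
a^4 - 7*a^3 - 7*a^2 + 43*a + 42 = (a - 7)*(a - 3)*(a + 1)*(a + 2)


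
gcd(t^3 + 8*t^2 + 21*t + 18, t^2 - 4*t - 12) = t + 2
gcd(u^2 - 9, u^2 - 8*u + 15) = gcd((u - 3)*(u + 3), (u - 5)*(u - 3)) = u - 3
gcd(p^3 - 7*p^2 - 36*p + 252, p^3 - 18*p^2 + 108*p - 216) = p - 6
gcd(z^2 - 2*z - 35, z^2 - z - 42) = z - 7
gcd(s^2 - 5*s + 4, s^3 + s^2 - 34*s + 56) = s - 4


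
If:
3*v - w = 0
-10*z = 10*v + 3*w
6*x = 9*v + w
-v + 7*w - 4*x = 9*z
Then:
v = 0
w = 0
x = 0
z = 0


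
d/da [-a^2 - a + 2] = -2*a - 1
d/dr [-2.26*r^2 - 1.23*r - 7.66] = -4.52*r - 1.23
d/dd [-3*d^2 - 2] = -6*d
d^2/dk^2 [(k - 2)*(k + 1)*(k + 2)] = 6*k + 2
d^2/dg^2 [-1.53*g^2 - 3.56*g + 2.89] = -3.06000000000000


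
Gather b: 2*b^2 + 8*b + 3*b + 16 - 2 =2*b^2 + 11*b + 14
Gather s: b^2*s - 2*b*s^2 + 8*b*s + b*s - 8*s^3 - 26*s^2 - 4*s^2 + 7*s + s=-8*s^3 + s^2*(-2*b - 30) + s*(b^2 + 9*b + 8)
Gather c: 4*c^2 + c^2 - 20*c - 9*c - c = 5*c^2 - 30*c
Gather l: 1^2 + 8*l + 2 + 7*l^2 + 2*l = 7*l^2 + 10*l + 3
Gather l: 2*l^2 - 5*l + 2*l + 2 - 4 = 2*l^2 - 3*l - 2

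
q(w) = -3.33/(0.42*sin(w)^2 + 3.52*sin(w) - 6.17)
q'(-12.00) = 0.64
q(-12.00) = 0.80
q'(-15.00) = -0.11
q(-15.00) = 0.40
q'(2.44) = -0.75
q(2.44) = 0.89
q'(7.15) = 0.85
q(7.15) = 1.03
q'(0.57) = 0.65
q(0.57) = 0.80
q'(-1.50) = 0.01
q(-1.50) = 0.36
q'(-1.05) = 0.06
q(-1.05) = 0.37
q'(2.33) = -0.82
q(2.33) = 0.98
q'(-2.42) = -0.11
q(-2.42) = 0.40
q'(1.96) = -0.83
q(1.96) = 1.30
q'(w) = -3.33*(-0.84*sin(w)*cos(w) - 3.52*cos(w))/(0.42*sin(w)^2 + 3.52*sin(w) - 6.17)^2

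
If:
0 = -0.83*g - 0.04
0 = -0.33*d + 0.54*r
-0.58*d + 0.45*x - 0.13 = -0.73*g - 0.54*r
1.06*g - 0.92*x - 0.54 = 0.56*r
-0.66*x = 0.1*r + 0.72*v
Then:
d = -1.09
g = -0.05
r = -0.67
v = 0.31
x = -0.24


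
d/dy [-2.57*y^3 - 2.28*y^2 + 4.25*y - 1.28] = -7.71*y^2 - 4.56*y + 4.25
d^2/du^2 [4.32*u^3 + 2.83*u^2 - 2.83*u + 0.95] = 25.92*u + 5.66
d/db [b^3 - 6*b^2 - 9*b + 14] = 3*b^2 - 12*b - 9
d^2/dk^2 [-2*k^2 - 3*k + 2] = -4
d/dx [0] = 0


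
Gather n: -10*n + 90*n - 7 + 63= 80*n + 56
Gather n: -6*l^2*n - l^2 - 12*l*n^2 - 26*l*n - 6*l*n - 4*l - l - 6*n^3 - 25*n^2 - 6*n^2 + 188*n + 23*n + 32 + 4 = -l^2 - 5*l - 6*n^3 + n^2*(-12*l - 31) + n*(-6*l^2 - 32*l + 211) + 36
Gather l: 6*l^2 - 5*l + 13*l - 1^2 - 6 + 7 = 6*l^2 + 8*l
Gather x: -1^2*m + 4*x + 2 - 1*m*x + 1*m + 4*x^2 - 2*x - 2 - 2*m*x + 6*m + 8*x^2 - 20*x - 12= 6*m + 12*x^2 + x*(-3*m - 18) - 12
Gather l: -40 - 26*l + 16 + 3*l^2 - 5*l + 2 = 3*l^2 - 31*l - 22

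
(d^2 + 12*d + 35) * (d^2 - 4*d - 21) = d^4 + 8*d^3 - 34*d^2 - 392*d - 735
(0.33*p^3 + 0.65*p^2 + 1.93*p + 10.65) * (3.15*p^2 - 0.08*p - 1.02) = 1.0395*p^5 + 2.0211*p^4 + 5.6909*p^3 + 32.7301*p^2 - 2.8206*p - 10.863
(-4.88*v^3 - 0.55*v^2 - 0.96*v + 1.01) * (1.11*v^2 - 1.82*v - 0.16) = -5.4168*v^5 + 8.2711*v^4 + 0.7162*v^3 + 2.9563*v^2 - 1.6846*v - 0.1616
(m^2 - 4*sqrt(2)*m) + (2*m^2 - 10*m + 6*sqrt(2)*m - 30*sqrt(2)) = 3*m^2 - 10*m + 2*sqrt(2)*m - 30*sqrt(2)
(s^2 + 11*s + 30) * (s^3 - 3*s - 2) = s^5 + 11*s^4 + 27*s^3 - 35*s^2 - 112*s - 60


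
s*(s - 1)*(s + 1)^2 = s^4 + s^3 - s^2 - s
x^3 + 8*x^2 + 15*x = x*(x + 3)*(x + 5)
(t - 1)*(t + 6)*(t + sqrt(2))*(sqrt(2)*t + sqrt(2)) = sqrt(2)*t^4 + 2*t^3 + 6*sqrt(2)*t^3 - sqrt(2)*t^2 + 12*t^2 - 6*sqrt(2)*t - 2*t - 12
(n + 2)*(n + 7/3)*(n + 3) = n^3 + 22*n^2/3 + 53*n/3 + 14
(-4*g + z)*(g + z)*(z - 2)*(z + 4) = -4*g^2*z^2 - 8*g^2*z + 32*g^2 - 3*g*z^3 - 6*g*z^2 + 24*g*z + z^4 + 2*z^3 - 8*z^2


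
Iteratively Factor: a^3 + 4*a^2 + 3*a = (a + 1)*(a^2 + 3*a) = a*(a + 1)*(a + 3)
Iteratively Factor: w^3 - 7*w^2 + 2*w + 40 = (w - 5)*(w^2 - 2*w - 8) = (w - 5)*(w - 4)*(w + 2)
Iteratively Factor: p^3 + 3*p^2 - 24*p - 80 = (p + 4)*(p^2 - p - 20) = (p - 5)*(p + 4)*(p + 4)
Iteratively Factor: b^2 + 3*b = (b + 3)*(b)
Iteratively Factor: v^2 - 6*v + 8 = (v - 2)*(v - 4)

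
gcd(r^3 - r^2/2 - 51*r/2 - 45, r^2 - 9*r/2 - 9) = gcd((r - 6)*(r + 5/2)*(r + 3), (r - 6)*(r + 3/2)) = r - 6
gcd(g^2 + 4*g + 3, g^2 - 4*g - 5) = g + 1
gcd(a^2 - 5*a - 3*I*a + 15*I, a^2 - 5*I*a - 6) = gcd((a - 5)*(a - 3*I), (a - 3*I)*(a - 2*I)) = a - 3*I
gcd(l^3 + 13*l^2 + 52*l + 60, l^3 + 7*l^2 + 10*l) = l^2 + 7*l + 10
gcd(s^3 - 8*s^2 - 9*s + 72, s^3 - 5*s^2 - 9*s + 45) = s^2 - 9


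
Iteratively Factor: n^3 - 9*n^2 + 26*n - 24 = (n - 3)*(n^2 - 6*n + 8) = (n - 3)*(n - 2)*(n - 4)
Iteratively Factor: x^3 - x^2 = (x - 1)*(x^2) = x*(x - 1)*(x)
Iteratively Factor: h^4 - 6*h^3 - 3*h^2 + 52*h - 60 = (h - 2)*(h^3 - 4*h^2 - 11*h + 30) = (h - 5)*(h - 2)*(h^2 + h - 6) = (h - 5)*(h - 2)*(h + 3)*(h - 2)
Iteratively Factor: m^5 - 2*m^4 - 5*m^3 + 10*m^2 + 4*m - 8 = (m - 2)*(m^4 - 5*m^2 + 4) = (m - 2)*(m + 2)*(m^3 - 2*m^2 - m + 2) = (m - 2)*(m + 1)*(m + 2)*(m^2 - 3*m + 2) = (m - 2)*(m - 1)*(m + 1)*(m + 2)*(m - 2)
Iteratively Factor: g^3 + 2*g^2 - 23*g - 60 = (g + 4)*(g^2 - 2*g - 15) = (g + 3)*(g + 4)*(g - 5)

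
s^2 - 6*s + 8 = (s - 4)*(s - 2)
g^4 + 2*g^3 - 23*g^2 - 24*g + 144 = (g - 3)^2*(g + 4)^2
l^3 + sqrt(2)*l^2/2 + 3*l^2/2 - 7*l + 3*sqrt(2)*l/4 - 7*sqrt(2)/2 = (l - 2)*(l + 7/2)*(l + sqrt(2)/2)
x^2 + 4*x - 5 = (x - 1)*(x + 5)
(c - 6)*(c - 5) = c^2 - 11*c + 30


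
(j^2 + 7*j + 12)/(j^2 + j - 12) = (j + 3)/(j - 3)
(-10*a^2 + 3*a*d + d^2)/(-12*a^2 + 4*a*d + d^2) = (5*a + d)/(6*a + d)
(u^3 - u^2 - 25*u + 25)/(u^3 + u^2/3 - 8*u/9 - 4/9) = 9*(u^2 - 25)/(9*u^2 + 12*u + 4)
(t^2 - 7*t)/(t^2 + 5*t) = (t - 7)/(t + 5)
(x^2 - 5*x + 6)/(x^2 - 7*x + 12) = (x - 2)/(x - 4)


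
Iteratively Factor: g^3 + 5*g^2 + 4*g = (g + 1)*(g^2 + 4*g) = (g + 1)*(g + 4)*(g)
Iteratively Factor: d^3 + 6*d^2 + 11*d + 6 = (d + 3)*(d^2 + 3*d + 2) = (d + 1)*(d + 3)*(d + 2)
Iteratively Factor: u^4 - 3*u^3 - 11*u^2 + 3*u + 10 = (u - 5)*(u^3 + 2*u^2 - u - 2) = (u - 5)*(u + 1)*(u^2 + u - 2) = (u - 5)*(u + 1)*(u + 2)*(u - 1)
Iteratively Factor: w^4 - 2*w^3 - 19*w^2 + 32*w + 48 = (w - 4)*(w^3 + 2*w^2 - 11*w - 12) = (w - 4)*(w - 3)*(w^2 + 5*w + 4) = (w - 4)*(w - 3)*(w + 4)*(w + 1)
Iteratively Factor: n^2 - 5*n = (n)*(n - 5)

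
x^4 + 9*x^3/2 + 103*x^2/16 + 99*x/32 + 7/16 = (x + 1/4)*(x + 1/2)*(x + 7/4)*(x + 2)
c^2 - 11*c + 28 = (c - 7)*(c - 4)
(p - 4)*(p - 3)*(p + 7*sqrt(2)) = p^3 - 7*p^2 + 7*sqrt(2)*p^2 - 49*sqrt(2)*p + 12*p + 84*sqrt(2)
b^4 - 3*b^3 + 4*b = b*(b - 2)^2*(b + 1)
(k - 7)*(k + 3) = k^2 - 4*k - 21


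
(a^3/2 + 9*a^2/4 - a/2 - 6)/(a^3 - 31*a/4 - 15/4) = (-2*a^3 - 9*a^2 + 2*a + 24)/(-4*a^3 + 31*a + 15)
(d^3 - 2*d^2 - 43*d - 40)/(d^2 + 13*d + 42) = (d^3 - 2*d^2 - 43*d - 40)/(d^2 + 13*d + 42)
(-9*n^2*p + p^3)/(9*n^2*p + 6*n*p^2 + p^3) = (-3*n + p)/(3*n + p)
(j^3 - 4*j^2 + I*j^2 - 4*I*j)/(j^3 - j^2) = (j^2 + j*(-4 + I) - 4*I)/(j*(j - 1))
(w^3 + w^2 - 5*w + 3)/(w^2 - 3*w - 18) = (w^2 - 2*w + 1)/(w - 6)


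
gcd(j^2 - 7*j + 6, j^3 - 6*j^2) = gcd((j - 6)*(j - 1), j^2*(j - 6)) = j - 6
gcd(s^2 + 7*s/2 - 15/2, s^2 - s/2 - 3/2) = s - 3/2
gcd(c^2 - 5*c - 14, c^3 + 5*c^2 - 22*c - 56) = c + 2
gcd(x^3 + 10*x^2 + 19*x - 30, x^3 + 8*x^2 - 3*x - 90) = x^2 + 11*x + 30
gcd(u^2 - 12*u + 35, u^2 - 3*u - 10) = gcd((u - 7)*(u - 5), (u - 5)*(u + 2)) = u - 5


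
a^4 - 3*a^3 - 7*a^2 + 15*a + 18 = (a - 3)^2*(a + 1)*(a + 2)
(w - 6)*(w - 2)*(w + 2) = w^3 - 6*w^2 - 4*w + 24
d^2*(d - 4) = d^3 - 4*d^2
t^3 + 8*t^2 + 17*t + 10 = (t + 1)*(t + 2)*(t + 5)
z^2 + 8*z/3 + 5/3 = (z + 1)*(z + 5/3)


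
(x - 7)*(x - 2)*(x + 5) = x^3 - 4*x^2 - 31*x + 70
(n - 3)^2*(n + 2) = n^3 - 4*n^2 - 3*n + 18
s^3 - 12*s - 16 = (s - 4)*(s + 2)^2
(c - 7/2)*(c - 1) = c^2 - 9*c/2 + 7/2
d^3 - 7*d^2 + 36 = (d - 6)*(d - 3)*(d + 2)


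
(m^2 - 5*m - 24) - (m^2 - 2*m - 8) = -3*m - 16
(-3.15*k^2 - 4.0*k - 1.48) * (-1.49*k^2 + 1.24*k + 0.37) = 4.6935*k^4 + 2.054*k^3 - 3.9203*k^2 - 3.3152*k - 0.5476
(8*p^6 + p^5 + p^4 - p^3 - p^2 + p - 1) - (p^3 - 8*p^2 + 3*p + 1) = 8*p^6 + p^5 + p^4 - 2*p^3 + 7*p^2 - 2*p - 2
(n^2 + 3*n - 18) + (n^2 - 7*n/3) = 2*n^2 + 2*n/3 - 18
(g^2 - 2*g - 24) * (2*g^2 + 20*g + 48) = 2*g^4 + 16*g^3 - 40*g^2 - 576*g - 1152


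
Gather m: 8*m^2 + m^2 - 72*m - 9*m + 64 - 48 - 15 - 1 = 9*m^2 - 81*m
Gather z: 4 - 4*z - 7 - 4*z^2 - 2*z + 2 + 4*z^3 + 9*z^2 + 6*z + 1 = 4*z^3 + 5*z^2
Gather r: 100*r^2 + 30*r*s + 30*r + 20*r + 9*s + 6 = 100*r^2 + r*(30*s + 50) + 9*s + 6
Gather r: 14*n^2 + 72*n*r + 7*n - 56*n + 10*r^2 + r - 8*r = 14*n^2 - 49*n + 10*r^2 + r*(72*n - 7)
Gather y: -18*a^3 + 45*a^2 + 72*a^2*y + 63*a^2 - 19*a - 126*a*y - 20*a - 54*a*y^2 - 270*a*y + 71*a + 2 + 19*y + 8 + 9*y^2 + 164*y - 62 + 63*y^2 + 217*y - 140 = -18*a^3 + 108*a^2 + 32*a + y^2*(72 - 54*a) + y*(72*a^2 - 396*a + 400) - 192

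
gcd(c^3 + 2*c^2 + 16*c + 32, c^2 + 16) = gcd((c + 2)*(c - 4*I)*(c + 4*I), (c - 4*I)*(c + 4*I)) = c^2 + 16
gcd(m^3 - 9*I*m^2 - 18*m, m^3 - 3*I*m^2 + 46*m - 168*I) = m - 6*I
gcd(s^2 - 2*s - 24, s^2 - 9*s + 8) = 1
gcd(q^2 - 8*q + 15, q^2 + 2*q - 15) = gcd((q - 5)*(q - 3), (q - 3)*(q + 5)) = q - 3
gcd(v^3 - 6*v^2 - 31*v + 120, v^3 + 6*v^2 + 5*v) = v + 5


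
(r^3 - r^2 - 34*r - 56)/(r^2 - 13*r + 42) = (r^2 + 6*r + 8)/(r - 6)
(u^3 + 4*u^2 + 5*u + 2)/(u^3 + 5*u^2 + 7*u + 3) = (u + 2)/(u + 3)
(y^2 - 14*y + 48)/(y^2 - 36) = (y - 8)/(y + 6)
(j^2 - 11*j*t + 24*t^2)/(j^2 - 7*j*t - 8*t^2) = (j - 3*t)/(j + t)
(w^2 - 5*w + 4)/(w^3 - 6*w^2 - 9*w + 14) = (w - 4)/(w^2 - 5*w - 14)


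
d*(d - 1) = d^2 - d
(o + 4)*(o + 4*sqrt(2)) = o^2 + 4*o + 4*sqrt(2)*o + 16*sqrt(2)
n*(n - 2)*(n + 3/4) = n^3 - 5*n^2/4 - 3*n/2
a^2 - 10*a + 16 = (a - 8)*(a - 2)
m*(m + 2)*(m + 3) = m^3 + 5*m^2 + 6*m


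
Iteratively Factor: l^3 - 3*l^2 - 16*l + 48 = (l - 4)*(l^2 + l - 12) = (l - 4)*(l - 3)*(l + 4)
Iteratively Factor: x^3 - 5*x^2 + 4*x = (x)*(x^2 - 5*x + 4) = x*(x - 4)*(x - 1)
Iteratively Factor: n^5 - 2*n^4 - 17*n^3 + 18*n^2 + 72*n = (n)*(n^4 - 2*n^3 - 17*n^2 + 18*n + 72) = n*(n - 3)*(n^3 + n^2 - 14*n - 24) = n*(n - 4)*(n - 3)*(n^2 + 5*n + 6) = n*(n - 4)*(n - 3)*(n + 2)*(n + 3)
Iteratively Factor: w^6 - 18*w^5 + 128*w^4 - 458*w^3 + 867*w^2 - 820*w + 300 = (w - 2)*(w^5 - 16*w^4 + 96*w^3 - 266*w^2 + 335*w - 150) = (w - 2)^2*(w^4 - 14*w^3 + 68*w^2 - 130*w + 75) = (w - 5)*(w - 2)^2*(w^3 - 9*w^2 + 23*w - 15) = (w - 5)^2*(w - 2)^2*(w^2 - 4*w + 3) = (w - 5)^2*(w - 3)*(w - 2)^2*(w - 1)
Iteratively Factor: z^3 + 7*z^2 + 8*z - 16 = (z - 1)*(z^2 + 8*z + 16) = (z - 1)*(z + 4)*(z + 4)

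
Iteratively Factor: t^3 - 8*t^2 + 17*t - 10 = (t - 5)*(t^2 - 3*t + 2) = (t - 5)*(t - 2)*(t - 1)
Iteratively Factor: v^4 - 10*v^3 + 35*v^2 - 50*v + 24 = (v - 1)*(v^3 - 9*v^2 + 26*v - 24) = (v - 2)*(v - 1)*(v^2 - 7*v + 12) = (v - 3)*(v - 2)*(v - 1)*(v - 4)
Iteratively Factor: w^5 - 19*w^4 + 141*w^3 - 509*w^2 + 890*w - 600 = (w - 5)*(w^4 - 14*w^3 + 71*w^2 - 154*w + 120) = (w - 5)^2*(w^3 - 9*w^2 + 26*w - 24) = (w - 5)^2*(w - 3)*(w^2 - 6*w + 8) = (w - 5)^2*(w - 3)*(w - 2)*(w - 4)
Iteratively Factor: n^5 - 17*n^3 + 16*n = (n)*(n^4 - 17*n^2 + 16) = n*(n - 1)*(n^3 + n^2 - 16*n - 16) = n*(n - 1)*(n + 1)*(n^2 - 16) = n*(n - 1)*(n + 1)*(n + 4)*(n - 4)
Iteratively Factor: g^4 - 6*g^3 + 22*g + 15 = (g - 3)*(g^3 - 3*g^2 - 9*g - 5) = (g - 5)*(g - 3)*(g^2 + 2*g + 1) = (g - 5)*(g - 3)*(g + 1)*(g + 1)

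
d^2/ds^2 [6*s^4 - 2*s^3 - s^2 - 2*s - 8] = 72*s^2 - 12*s - 2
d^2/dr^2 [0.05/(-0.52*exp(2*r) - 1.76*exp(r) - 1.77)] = ((0.104*exp(r) + 0.088)*(0.52*exp(2*r) + 1.76*exp(r) + 1.77) - 0.05*(1.04*exp(r) + 1.76)*(2.08*exp(r) + 3.52)*exp(r))*exp(r)/(0.52*exp(2*r) + 1.76*exp(r) + 1.77)^3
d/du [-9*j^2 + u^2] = 2*u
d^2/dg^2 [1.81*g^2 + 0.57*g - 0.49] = 3.62000000000000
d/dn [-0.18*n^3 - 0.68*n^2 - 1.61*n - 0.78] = -0.54*n^2 - 1.36*n - 1.61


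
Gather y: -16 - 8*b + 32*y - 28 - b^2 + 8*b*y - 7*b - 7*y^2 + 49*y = -b^2 - 15*b - 7*y^2 + y*(8*b + 81) - 44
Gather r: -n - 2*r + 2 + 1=-n - 2*r + 3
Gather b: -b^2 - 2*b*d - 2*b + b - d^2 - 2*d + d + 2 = -b^2 + b*(-2*d - 1) - d^2 - d + 2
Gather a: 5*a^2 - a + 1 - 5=5*a^2 - a - 4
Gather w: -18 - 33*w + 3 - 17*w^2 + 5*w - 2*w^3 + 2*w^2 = -2*w^3 - 15*w^2 - 28*w - 15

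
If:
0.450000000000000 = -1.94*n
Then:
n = -0.23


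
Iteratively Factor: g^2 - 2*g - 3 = (g - 3)*(g + 1)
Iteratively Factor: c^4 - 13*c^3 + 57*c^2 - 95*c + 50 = (c - 5)*(c^3 - 8*c^2 + 17*c - 10) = (c - 5)*(c - 1)*(c^2 - 7*c + 10) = (c - 5)^2*(c - 1)*(c - 2)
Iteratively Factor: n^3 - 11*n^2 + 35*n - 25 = (n - 5)*(n^2 - 6*n + 5) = (n - 5)*(n - 1)*(n - 5)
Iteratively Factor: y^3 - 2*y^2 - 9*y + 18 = (y + 3)*(y^2 - 5*y + 6) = (y - 3)*(y + 3)*(y - 2)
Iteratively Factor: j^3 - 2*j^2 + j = (j - 1)*(j^2 - j) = (j - 1)^2*(j)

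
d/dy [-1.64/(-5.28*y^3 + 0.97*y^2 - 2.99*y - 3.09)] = (-25.9776*y^2 + 3.1816*y - 4.9036)/(5.28*y^3 - 0.97*y^2 + 2.99*y + 3.09)^2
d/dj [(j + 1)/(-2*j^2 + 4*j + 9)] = (-2*j^2 + 4*j + 4*(j - 1)*(j + 1) + 9)/(-2*j^2 + 4*j + 9)^2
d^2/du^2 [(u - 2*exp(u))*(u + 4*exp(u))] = 2*u*exp(u) - 32*exp(2*u) + 4*exp(u) + 2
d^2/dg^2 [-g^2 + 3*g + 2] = -2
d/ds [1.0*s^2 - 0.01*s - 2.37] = 2.0*s - 0.01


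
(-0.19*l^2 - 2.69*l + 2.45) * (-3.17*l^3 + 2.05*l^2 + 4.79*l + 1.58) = 0.6023*l^5 + 8.1378*l^4 - 14.1911*l^3 - 8.1628*l^2 + 7.4853*l + 3.871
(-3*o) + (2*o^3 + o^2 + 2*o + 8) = 2*o^3 + o^2 - o + 8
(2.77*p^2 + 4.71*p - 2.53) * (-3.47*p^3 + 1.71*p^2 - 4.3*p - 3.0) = -9.6119*p^5 - 11.607*p^4 + 4.9222*p^3 - 32.8893*p^2 - 3.251*p + 7.59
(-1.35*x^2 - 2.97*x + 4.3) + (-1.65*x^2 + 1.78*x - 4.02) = -3.0*x^2 - 1.19*x + 0.28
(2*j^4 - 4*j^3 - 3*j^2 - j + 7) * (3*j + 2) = 6*j^5 - 8*j^4 - 17*j^3 - 9*j^2 + 19*j + 14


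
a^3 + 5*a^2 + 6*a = a*(a + 2)*(a + 3)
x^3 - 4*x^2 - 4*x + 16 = (x - 4)*(x - 2)*(x + 2)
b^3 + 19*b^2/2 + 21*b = b*(b + 7/2)*(b + 6)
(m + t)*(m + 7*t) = m^2 + 8*m*t + 7*t^2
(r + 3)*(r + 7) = r^2 + 10*r + 21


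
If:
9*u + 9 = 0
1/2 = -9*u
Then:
No Solution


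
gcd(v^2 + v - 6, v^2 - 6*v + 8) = v - 2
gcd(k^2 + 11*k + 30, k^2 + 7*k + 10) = k + 5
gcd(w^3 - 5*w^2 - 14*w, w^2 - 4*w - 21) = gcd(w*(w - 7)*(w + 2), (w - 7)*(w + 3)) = w - 7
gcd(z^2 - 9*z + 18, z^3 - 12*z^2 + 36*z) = z - 6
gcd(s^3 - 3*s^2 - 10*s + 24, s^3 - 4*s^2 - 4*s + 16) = s^2 - 6*s + 8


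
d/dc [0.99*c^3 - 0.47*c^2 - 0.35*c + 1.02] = 2.97*c^2 - 0.94*c - 0.35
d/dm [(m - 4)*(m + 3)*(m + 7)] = 3*m^2 + 12*m - 19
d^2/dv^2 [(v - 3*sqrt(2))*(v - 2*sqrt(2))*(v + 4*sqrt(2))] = 6*v - 2*sqrt(2)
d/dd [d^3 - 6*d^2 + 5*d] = 3*d^2 - 12*d + 5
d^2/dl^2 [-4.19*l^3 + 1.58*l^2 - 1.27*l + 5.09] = 3.16 - 25.14*l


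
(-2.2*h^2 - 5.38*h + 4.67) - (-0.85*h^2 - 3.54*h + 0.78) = -1.35*h^2 - 1.84*h + 3.89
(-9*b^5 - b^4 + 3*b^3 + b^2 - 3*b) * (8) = -72*b^5 - 8*b^4 + 24*b^3 + 8*b^2 - 24*b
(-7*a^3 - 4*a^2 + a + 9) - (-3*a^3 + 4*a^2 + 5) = -4*a^3 - 8*a^2 + a + 4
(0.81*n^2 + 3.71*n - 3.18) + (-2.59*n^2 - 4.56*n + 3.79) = -1.78*n^2 - 0.85*n + 0.61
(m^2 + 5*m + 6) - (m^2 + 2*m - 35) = 3*m + 41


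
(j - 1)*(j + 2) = j^2 + j - 2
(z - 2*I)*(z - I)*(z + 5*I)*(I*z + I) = I*z^4 - 2*z^3 + I*z^3 - 2*z^2 + 13*I*z^2 + 10*z + 13*I*z + 10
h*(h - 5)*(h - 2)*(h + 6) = h^4 - h^3 - 32*h^2 + 60*h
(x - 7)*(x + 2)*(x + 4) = x^3 - x^2 - 34*x - 56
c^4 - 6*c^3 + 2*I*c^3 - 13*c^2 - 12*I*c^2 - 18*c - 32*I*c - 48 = (c - 8)*(c + 2)*(c - I)*(c + 3*I)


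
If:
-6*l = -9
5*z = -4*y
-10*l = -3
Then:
No Solution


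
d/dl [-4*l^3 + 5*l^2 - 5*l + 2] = -12*l^2 + 10*l - 5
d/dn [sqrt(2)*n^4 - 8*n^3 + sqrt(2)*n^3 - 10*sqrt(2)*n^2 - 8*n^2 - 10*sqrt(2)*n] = 4*sqrt(2)*n^3 - 24*n^2 + 3*sqrt(2)*n^2 - 20*sqrt(2)*n - 16*n - 10*sqrt(2)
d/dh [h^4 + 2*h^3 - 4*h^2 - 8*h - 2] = 4*h^3 + 6*h^2 - 8*h - 8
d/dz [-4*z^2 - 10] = -8*z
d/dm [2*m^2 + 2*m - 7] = 4*m + 2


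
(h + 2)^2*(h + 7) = h^3 + 11*h^2 + 32*h + 28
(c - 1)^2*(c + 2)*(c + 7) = c^4 + 7*c^3 - 3*c^2 - 19*c + 14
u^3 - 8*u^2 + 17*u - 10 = (u - 5)*(u - 2)*(u - 1)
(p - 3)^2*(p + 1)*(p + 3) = p^4 - 2*p^3 - 12*p^2 + 18*p + 27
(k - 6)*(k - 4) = k^2 - 10*k + 24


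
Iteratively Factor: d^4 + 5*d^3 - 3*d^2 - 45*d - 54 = (d + 2)*(d^3 + 3*d^2 - 9*d - 27) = (d - 3)*(d + 2)*(d^2 + 6*d + 9) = (d - 3)*(d + 2)*(d + 3)*(d + 3)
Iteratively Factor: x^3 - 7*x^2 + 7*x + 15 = (x - 5)*(x^2 - 2*x - 3) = (x - 5)*(x - 3)*(x + 1)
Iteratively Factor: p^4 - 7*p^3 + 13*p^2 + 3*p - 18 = (p - 2)*(p^3 - 5*p^2 + 3*p + 9) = (p - 2)*(p + 1)*(p^2 - 6*p + 9) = (p - 3)*(p - 2)*(p + 1)*(p - 3)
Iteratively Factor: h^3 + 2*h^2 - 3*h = (h - 1)*(h^2 + 3*h) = h*(h - 1)*(h + 3)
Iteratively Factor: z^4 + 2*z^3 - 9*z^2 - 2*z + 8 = (z + 1)*(z^3 + z^2 - 10*z + 8) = (z - 1)*(z + 1)*(z^2 + 2*z - 8) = (z - 2)*(z - 1)*(z + 1)*(z + 4)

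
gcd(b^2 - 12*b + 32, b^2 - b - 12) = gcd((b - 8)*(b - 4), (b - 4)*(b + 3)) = b - 4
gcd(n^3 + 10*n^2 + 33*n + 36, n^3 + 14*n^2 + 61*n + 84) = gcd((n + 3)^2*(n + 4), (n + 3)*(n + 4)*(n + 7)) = n^2 + 7*n + 12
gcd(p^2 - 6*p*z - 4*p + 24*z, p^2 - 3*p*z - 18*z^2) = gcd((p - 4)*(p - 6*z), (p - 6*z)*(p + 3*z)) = -p + 6*z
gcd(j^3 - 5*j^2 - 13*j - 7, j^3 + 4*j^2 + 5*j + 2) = j^2 + 2*j + 1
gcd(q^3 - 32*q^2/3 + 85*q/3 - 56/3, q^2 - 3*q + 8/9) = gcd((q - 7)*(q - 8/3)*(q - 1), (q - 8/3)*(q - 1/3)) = q - 8/3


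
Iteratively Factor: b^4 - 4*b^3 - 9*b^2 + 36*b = (b - 3)*(b^3 - b^2 - 12*b) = (b - 4)*(b - 3)*(b^2 + 3*b) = (b - 4)*(b - 3)*(b + 3)*(b)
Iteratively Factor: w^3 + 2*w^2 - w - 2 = (w + 2)*(w^2 - 1) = (w - 1)*(w + 2)*(w + 1)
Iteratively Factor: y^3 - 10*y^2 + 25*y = (y - 5)*(y^2 - 5*y) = (y - 5)^2*(y)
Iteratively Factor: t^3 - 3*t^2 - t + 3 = (t + 1)*(t^2 - 4*t + 3) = (t - 1)*(t + 1)*(t - 3)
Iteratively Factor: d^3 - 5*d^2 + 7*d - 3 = (d - 1)*(d^2 - 4*d + 3) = (d - 3)*(d - 1)*(d - 1)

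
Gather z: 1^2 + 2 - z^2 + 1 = 4 - z^2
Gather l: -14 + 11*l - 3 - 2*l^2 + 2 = -2*l^2 + 11*l - 15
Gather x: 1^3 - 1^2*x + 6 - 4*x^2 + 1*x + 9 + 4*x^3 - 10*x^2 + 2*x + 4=4*x^3 - 14*x^2 + 2*x + 20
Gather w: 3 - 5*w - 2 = 1 - 5*w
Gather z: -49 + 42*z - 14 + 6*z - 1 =48*z - 64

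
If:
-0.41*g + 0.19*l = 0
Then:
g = 0.463414634146341*l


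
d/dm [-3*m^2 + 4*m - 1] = 4 - 6*m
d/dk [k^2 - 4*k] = 2*k - 4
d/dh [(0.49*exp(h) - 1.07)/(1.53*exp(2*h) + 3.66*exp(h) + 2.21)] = (-0.7497*exp(2*h) + 3.2742*exp(h) + 4.9991)*exp(h)/(2.3409*exp(4*h) + 11.1996*exp(3*h) + 20.1582*exp(2*h) + 16.1772*exp(h) + 4.8841)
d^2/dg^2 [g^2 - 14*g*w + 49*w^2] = 2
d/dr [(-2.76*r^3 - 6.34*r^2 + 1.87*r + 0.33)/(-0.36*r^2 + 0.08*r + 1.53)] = (0.9936*r^4 - 0.4416*r^3 - 12.5024*r^2 - 19.1628*r + 2.8347)/(0.1296*r^4 - 0.0576*r^3 - 1.0952*r^2 + 0.2448*r + 2.3409)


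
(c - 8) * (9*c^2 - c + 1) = 9*c^3 - 73*c^2 + 9*c - 8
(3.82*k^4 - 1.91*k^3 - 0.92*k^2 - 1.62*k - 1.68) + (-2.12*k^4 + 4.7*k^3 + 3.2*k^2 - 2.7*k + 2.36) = 1.7*k^4 + 2.79*k^3 + 2.28*k^2 - 4.32*k + 0.68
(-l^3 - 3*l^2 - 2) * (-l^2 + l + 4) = l^5 + 2*l^4 - 7*l^3 - 10*l^2 - 2*l - 8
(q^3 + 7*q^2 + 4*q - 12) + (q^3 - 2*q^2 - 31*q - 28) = 2*q^3 + 5*q^2 - 27*q - 40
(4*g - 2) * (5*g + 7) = 20*g^2 + 18*g - 14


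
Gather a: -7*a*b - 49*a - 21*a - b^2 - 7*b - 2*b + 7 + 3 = a*(-7*b - 70) - b^2 - 9*b + 10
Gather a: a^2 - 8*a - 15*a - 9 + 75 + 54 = a^2 - 23*a + 120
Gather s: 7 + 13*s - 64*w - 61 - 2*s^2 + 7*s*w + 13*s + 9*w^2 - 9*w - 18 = -2*s^2 + s*(7*w + 26) + 9*w^2 - 73*w - 72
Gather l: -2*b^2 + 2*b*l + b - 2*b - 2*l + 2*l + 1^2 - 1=-2*b^2 + 2*b*l - b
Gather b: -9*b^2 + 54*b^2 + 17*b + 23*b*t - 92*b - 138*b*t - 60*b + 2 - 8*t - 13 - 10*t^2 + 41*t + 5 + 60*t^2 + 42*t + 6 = 45*b^2 + b*(-115*t - 135) + 50*t^2 + 75*t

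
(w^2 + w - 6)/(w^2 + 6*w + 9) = (w - 2)/(w + 3)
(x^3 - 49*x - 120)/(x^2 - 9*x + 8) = (x^2 + 8*x + 15)/(x - 1)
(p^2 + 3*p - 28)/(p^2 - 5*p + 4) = (p + 7)/(p - 1)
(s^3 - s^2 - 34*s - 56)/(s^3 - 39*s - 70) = (s + 4)/(s + 5)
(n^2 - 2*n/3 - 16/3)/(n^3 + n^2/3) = (3*n^2 - 2*n - 16)/(n^2*(3*n + 1))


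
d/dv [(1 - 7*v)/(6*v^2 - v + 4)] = (-42*v^2 + 7*v + (7*v - 1)*(12*v - 1) - 28)/(6*v^2 - v + 4)^2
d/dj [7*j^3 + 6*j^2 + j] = 21*j^2 + 12*j + 1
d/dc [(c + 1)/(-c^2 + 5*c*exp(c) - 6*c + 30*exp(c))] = (-c^2 + 5*c*exp(c) - 6*c - (c + 1)*(5*c*exp(c) - 2*c + 35*exp(c) - 6) + 30*exp(c))/(c^2 - 5*c*exp(c) + 6*c - 30*exp(c))^2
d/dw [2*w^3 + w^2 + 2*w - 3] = 6*w^2 + 2*w + 2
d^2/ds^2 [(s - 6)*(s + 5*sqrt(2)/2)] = 2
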